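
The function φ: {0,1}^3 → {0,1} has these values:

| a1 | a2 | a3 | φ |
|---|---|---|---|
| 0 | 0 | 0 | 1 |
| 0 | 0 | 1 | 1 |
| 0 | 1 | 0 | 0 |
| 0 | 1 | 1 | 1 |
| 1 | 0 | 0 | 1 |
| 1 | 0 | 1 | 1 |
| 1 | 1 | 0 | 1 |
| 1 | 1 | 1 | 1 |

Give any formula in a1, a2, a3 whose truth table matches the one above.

φ(a1, a2, a3) = NOT ((NOT a1 AND a2) AND NOT a3)

φ is 0 on exactly one input, (0,1,0), whose minterm is ¬a1·a2·¬a3. So φ is the negation of that single conjunction.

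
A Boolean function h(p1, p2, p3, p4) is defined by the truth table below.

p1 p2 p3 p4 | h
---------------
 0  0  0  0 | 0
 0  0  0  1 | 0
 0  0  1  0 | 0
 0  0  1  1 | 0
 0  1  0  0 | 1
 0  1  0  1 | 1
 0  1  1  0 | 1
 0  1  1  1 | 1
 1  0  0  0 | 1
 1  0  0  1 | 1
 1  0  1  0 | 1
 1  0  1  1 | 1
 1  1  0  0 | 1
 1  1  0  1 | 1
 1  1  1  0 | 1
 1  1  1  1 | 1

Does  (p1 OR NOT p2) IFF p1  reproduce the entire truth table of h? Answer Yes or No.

Yes

Evaluate (p1 OR NOT p2) IFF p1 on each row and compare to h:
  p1=0, p2=0, p3=0, p4=0: formula gives 0, h = 0 ✓
  p1=0, p2=0, p3=0, p4=1: formula gives 0, h = 0 ✓
  p1=0, p2=0, p3=1, p4=0: formula gives 0, h = 0 ✓
  p1=0, p2=0, p3=1, p4=1: formula gives 0, h = 0 ✓
  … (the remaining 12 rows also agree.)
No disagreement on any input; they are logically equivalent.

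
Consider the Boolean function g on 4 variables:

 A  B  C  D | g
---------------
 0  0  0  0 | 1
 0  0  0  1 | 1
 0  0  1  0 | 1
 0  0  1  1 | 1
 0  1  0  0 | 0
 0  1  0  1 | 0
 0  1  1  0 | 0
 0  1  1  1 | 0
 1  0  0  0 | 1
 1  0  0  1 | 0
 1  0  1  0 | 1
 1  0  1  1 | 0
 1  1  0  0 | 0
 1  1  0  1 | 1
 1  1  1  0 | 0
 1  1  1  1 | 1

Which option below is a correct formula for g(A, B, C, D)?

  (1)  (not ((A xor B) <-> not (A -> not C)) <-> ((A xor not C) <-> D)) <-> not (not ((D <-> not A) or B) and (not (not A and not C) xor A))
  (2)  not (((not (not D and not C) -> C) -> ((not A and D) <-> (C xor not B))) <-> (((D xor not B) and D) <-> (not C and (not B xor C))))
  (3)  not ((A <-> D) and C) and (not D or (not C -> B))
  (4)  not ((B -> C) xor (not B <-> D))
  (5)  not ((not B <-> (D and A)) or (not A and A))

(1): at (0,0,0,1) it gives 0, but g = 1 — eliminated.
(2): at (0,0,0,0) it gives 0, but g = 1 — eliminated.
(3): at (0,0,0,1) it gives 0, but g = 1 — eliminated.
(4): at (0,0,0,0) it gives 0, but g = 1 — eliminated.
Only (5) survives; checking it on all 16 rows confirms it matches g.

5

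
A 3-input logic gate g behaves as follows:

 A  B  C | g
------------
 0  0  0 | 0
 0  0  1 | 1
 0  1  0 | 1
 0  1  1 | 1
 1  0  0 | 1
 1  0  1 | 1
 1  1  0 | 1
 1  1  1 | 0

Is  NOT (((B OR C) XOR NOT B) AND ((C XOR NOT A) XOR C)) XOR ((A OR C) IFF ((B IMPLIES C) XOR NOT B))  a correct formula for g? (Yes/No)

No

Test each input against both g and the formula:
  A=0, B=0, C=0: formula gives 1, but g = 0 ✗
A single disagreement suffices: at (0,0,0) they differ, so the formula does not compute g.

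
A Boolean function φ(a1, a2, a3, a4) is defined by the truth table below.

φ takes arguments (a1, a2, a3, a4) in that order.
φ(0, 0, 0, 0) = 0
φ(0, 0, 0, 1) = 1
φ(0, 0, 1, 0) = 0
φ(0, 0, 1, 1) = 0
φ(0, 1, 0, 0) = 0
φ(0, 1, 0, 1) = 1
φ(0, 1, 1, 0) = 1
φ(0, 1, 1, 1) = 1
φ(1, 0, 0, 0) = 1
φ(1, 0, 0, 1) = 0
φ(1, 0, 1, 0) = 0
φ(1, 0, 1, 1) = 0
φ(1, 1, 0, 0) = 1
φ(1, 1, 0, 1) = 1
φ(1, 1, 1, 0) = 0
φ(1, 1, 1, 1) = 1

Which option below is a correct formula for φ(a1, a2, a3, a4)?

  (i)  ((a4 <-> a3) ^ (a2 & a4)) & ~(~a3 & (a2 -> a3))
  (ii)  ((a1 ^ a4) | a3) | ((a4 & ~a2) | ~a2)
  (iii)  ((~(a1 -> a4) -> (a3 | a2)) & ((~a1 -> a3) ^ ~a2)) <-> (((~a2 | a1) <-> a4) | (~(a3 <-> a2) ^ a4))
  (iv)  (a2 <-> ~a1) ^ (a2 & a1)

iii

(i): at (0,0,0,1) it gives 0, but φ = 1 — eliminated.
(ii): at (0,0,0,0) it gives 1, but φ = 0 — eliminated.
(iv): at (0,0,0,1) it gives 0, but φ = 1 — eliminated.
Only (iii) survives; checking it on all 16 rows confirms it matches φ.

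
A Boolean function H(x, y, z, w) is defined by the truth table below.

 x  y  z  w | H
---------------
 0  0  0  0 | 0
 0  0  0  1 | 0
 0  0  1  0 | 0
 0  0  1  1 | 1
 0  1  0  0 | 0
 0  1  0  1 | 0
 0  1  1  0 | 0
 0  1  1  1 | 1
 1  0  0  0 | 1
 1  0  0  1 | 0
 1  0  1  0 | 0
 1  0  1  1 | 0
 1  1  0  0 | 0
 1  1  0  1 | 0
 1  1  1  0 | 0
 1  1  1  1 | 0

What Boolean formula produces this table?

The 1-rows are (0,0,1,1), (0,1,1,1), (1,0,0,0). Each contributes one minterm — ¬x·¬y·z·w; ¬x·y·z·w; x·¬y·¬z·¬w — and their disjunction is a sum-of-products form of H.

H(x, y, z, w) = ((((¬x ∧ ¬y) ∧ z) ∧ w) ∨ (((¬x ∧ y) ∧ z) ∧ w)) ∨ (((x ∧ ¬y) ∧ ¬z) ∧ ¬w)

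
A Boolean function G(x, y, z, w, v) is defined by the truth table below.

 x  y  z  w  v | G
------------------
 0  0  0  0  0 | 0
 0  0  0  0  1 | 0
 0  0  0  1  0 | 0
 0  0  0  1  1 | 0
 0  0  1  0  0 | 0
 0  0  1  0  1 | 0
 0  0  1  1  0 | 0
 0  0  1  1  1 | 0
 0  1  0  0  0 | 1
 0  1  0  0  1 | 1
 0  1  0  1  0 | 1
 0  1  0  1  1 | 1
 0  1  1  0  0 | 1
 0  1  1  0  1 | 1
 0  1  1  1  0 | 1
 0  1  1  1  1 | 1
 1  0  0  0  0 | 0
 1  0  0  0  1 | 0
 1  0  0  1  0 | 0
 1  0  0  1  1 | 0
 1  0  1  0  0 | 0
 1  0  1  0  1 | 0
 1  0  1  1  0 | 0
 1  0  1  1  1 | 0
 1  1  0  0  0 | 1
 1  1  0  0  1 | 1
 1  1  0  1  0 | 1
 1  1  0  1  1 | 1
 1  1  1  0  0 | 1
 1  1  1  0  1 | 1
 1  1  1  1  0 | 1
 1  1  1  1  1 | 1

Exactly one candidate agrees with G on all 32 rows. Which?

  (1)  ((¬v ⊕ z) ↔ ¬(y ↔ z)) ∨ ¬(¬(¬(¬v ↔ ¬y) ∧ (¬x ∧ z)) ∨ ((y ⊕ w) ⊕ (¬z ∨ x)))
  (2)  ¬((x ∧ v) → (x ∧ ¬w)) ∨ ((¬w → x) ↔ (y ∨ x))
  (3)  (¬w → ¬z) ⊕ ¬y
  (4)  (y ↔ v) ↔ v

4

(1) disagrees with G on (0,0,0,0,1) (formula → 1, table → 0); rule it out.
(2) disagrees with G on (0,0,0,0,0) (formula → 1, table → 0); rule it out.
(3) disagrees with G on (0,0,1,0,0) (formula → 1, table → 0); rule it out.
That leaves (4). Evaluating it on every row reproduces the table of G exactly.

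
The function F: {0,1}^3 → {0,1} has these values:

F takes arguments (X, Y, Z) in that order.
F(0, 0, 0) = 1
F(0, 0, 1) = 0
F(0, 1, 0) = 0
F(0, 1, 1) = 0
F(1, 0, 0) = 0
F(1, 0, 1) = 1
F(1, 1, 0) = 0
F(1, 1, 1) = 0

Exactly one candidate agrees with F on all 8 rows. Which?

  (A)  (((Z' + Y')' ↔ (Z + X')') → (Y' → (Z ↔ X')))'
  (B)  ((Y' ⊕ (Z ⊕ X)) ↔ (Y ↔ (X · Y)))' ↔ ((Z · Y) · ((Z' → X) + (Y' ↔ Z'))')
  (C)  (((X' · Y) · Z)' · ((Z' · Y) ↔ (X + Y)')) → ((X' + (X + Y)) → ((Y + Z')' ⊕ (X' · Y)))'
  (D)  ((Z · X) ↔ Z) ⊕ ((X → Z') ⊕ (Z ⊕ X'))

(B) fails at (0,1,0): the formula yields 1, F is 0.
(C) fails at (0,0,1): the formula yields 1, F is 0.
(D) fails at (0,0,1): the formula yields 1, F is 0.
(A) is the remaining candidate, and it agrees with F on all 8 inputs.

A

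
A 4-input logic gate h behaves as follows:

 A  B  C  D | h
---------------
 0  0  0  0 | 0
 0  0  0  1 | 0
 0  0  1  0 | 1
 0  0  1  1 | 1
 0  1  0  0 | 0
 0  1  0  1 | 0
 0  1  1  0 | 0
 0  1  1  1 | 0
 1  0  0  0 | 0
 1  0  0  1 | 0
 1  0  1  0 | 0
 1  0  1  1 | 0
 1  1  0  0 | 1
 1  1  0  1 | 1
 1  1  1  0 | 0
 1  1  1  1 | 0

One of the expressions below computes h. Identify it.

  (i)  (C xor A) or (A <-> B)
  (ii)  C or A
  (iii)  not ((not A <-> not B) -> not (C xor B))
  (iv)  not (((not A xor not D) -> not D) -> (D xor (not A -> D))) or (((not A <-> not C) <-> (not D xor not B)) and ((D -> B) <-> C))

iii

(i) disagrees with h on (0,0,0,0) (formula → 1, table → 0); rule it out.
(ii) disagrees with h on (0,1,1,0) (formula → 1, table → 0); rule it out.
(iv) disagrees with h on (0,0,0,0) (formula → 1, table → 0); rule it out.
(iii) is the remaining candidate, and it agrees with h on all 16 inputs.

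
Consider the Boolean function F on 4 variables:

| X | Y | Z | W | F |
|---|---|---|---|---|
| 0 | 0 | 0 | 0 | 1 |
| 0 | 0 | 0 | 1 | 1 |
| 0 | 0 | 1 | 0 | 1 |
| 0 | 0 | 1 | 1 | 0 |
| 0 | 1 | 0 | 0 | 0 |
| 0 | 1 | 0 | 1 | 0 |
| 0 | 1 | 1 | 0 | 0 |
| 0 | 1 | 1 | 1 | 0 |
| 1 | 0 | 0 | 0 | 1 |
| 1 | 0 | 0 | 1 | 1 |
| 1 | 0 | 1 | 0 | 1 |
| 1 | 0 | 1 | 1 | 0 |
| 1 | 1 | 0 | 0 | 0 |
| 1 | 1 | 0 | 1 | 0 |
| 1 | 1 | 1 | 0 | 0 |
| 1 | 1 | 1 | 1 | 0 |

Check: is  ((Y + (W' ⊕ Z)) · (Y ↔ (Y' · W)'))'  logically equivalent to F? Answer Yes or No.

Yes

Check the formula against F row by row:
  X=0, Y=0, Z=0, W=0: formula gives 1, F = 1 ✓
  X=0, Y=0, Z=0, W=1: formula gives 1, F = 1 ✓
  X=0, Y=0, Z=1, W=0: formula gives 1, F = 1 ✓
  X=0, Y=0, Z=1, W=1: formula gives 0, F = 0 ✓
  … (the remaining 12 rows also agree.)
Every row agrees, so the formula is equivalent.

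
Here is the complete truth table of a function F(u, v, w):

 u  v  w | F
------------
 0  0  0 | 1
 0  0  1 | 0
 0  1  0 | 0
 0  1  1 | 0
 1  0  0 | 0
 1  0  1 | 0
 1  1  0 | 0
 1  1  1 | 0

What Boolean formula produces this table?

F(u, v, w) = ((u + v) + w)'

The output is 1 only when every input is 0 — NOR of all inputs.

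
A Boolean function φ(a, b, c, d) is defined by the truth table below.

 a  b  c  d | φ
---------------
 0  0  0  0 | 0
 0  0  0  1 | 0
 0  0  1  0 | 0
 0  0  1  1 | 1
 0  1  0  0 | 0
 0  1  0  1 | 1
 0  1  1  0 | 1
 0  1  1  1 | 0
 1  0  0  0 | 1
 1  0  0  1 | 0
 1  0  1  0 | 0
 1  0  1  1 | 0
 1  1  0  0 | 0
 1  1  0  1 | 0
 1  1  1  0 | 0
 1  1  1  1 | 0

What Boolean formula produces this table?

φ(a, b, c, d) = (((((a' · b') · c) · d) + (((a' · b) · c') · d)) + (((a' · b) · c) · d')) + (((a · b') · c') · d')

Collect the rows where φ=1 — (0,0,1,1), (0,1,0,1), (0,1,1,0), (1,0,0,0) — and write one minterm per row: ¬a·¬b·c·d, ¬a·b·¬c·d, ¬a·b·c·¬d, a·¬b·¬c·¬d. Their union (logical OR) reproduces the table exactly.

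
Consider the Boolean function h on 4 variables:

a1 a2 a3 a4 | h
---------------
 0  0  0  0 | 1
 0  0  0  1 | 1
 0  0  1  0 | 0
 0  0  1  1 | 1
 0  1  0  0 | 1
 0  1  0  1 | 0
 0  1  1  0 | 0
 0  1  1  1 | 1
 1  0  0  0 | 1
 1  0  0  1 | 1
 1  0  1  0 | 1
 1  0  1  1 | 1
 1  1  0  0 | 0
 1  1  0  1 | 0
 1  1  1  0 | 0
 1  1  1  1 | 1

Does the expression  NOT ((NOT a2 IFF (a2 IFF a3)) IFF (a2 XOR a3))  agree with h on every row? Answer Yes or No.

No

Evaluate NOT ((NOT a2 IFF (a2 IFF a3)) IFF (a2 XOR a3)) on each row and compare to h:
  a1=0, a2=0, a3=0, a4=0: formula gives 1, h = 1 ✓
  a1=0, a2=0, a3=0, a4=1: formula gives 1, h = 1 ✓
  a1=0, a2=0, a3=1, a4=0: formula gives 1, but h = 0 ✗
Row (0,0,1,0) is a counterexample, so the formula is not equivalent to h.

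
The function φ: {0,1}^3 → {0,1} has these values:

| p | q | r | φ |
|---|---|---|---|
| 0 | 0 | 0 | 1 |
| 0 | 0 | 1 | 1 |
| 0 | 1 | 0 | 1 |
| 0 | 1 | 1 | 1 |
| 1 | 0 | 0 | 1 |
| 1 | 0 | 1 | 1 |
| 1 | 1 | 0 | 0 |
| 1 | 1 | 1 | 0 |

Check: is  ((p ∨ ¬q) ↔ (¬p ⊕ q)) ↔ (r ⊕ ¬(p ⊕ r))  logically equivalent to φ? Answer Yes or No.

Yes

Test each input against both φ and the formula:
  p=0, q=0, r=0: formula gives 1, φ = 1 ✓
  p=0, q=0, r=1: formula gives 1, φ = 1 ✓
  p=0, q=1, r=0: formula gives 1, φ = 1 ✓
  p=0, q=1, r=1: formula gives 1, φ = 1 ✓
  p=1, q=0, r=0: formula gives 1, φ = 1 ✓
  … (the remaining 3 rows also agree.)
No disagreement on any input; they are logically equivalent.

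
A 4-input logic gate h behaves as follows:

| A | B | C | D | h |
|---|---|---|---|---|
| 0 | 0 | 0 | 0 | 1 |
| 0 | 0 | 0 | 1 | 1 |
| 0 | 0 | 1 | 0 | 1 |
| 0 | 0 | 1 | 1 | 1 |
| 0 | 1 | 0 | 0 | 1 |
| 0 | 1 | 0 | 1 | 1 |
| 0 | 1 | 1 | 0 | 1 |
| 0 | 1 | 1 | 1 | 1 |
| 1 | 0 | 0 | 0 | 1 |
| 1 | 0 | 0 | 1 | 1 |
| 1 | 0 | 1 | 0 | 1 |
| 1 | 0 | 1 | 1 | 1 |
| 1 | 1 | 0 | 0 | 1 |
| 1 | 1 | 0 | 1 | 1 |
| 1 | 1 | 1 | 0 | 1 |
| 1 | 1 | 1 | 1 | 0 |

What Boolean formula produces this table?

The output is 0 only when every input is 1 — NAND of all inputs.

h(A, B, C, D) = ~(((A & B) & C) & D)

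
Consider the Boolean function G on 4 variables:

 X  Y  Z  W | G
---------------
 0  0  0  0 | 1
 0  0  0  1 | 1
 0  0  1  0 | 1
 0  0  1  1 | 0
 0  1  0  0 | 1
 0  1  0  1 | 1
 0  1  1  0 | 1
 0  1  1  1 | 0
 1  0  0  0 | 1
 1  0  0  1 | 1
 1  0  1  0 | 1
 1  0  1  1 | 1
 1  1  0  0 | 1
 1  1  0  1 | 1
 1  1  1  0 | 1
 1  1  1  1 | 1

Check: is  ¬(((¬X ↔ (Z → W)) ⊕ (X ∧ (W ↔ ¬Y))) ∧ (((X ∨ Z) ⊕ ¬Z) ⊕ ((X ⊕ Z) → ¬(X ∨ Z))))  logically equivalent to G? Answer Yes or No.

Yes

Check the formula against G row by row:
  X=0, Y=0, Z=0, W=0: formula gives 1, G = 1 ✓
  X=0, Y=0, Z=0, W=1: formula gives 1, G = 1 ✓
  X=0, Y=0, Z=1, W=0: formula gives 1, G = 1 ✓
  X=0, Y=0, Z=1, W=1: formula gives 0, G = 0 ✓
  …and likewise for the remaining 12 rows.
All 16 rows match — the expression computes G exactly.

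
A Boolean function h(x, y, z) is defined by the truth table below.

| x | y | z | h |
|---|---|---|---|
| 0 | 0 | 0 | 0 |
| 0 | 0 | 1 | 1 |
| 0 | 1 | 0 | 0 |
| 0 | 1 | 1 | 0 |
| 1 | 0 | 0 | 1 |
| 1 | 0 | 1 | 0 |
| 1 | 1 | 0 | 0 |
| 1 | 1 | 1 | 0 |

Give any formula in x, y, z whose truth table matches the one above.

h(x, y, z) = ((not x and not y) and z) or ((x and not y) and not z)

Collect the rows where h=1 — (0,0,1), (1,0,0) — and write one minterm per row: ¬x·¬y·z, x·¬y·¬z. Their union (logical OR) reproduces the table exactly.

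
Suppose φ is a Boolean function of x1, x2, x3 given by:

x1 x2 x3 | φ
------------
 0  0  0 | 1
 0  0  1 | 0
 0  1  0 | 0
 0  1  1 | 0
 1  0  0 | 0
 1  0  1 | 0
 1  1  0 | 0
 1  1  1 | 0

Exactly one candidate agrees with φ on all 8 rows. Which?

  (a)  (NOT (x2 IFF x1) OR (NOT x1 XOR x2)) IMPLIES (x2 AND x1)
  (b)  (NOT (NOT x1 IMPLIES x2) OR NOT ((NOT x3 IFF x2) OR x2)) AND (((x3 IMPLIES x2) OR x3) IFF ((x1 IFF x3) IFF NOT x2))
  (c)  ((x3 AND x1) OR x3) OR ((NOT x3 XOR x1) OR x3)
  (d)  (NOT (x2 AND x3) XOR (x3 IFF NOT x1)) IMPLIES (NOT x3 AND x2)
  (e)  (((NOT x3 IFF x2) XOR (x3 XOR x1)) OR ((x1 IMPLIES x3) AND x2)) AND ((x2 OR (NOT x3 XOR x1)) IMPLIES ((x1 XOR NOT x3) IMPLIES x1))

(a) disagrees with φ on (0,0,0) (formula → 0, table → 1); rule it out.
(c) disagrees with φ on (0,0,1) (formula → 1, table → 0); rule it out.
(d) disagrees with φ on (0,0,0) (formula → 0, table → 1); rule it out.
(e) disagrees with φ on (0,0,0) (formula → 0, table → 1); rule it out.
Only (b) survives; checking it on all 8 rows confirms it matches φ.

b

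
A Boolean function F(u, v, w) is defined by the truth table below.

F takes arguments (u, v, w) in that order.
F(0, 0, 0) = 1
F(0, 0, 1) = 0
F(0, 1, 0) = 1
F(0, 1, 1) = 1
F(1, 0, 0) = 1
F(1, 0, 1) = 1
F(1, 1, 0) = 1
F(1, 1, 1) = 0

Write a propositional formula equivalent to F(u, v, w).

F is 0 on only 2 rows — (0,0,1), (1,1,1). Writing each as a minterm (¬u·¬v·w, u·v·w) and OR-ing them characterizes exactly where F=0, so F is the negation of that disjunction.

F(u, v, w) = not (((not u and not v) and w) or ((u and v) and w))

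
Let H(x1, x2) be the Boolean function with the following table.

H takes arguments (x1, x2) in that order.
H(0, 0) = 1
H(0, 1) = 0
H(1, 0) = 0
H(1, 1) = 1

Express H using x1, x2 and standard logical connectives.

H(x1, x2) = (x1' · x2') + (x1 · x2)

The 1-rows are (0,0), (1,1). Each contributes one minterm — ¬x1·¬x2; x1·x2 — and their disjunction is a sum-of-products form of H.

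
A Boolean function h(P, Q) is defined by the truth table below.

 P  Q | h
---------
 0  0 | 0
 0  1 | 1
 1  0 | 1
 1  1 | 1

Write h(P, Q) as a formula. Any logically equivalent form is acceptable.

The output is 1 whenever at least one input is 1 — the OR of all inputs.

h(P, Q) = P | Q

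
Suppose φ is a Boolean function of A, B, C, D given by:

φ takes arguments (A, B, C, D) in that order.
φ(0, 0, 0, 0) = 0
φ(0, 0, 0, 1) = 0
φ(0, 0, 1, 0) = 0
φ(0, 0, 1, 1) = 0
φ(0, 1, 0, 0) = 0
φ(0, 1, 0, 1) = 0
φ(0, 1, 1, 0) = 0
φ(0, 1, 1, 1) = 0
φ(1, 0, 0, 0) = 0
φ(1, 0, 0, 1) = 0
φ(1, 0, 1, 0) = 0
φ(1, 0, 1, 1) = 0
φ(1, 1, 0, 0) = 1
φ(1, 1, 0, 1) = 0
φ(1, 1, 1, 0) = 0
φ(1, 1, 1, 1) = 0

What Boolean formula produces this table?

φ(A, B, C, D) = ((A & B) & ~C) & ~D

Only row (1,1,0,0) gives 1. That row's minterm A·B·¬C·¬D is φ directly.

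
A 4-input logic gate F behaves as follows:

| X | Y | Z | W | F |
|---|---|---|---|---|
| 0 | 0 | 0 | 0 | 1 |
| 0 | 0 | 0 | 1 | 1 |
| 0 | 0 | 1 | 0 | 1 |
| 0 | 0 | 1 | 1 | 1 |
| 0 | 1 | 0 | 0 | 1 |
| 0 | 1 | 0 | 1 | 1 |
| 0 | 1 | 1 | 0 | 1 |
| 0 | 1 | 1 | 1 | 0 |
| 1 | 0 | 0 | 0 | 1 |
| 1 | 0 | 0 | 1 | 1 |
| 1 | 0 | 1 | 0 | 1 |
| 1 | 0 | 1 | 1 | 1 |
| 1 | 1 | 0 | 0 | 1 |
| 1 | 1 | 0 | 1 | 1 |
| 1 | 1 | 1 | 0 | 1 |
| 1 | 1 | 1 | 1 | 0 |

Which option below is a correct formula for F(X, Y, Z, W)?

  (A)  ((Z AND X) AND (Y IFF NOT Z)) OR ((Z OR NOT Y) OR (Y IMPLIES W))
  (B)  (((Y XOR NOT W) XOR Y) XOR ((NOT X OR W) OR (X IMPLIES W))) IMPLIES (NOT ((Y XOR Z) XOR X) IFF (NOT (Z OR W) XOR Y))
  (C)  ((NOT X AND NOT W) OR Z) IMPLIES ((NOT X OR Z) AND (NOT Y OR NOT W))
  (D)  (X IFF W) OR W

C

(A) fails at (0,1,0,0): the formula yields 0, F is 1.
(B) fails at (0,0,0,1): the formula yields 0, F is 1.
(D) fails at (0,1,1,1): the formula yields 1, F is 0.
Only (C) survives; checking it on all 16 rows confirms it matches F.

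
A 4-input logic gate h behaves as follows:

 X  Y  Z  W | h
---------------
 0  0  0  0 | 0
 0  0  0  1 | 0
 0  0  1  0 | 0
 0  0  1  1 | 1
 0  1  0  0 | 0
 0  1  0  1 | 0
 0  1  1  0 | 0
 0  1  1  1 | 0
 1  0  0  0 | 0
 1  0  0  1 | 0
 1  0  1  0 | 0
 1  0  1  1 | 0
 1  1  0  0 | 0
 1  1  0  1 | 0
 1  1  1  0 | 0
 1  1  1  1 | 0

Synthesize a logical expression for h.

h(X, Y, Z, W) = ((¬X ∧ ¬Y) ∧ Z) ∧ W

Only row (0,0,1,1) gives 1. That row's minterm ¬X·¬Y·Z·W is h directly.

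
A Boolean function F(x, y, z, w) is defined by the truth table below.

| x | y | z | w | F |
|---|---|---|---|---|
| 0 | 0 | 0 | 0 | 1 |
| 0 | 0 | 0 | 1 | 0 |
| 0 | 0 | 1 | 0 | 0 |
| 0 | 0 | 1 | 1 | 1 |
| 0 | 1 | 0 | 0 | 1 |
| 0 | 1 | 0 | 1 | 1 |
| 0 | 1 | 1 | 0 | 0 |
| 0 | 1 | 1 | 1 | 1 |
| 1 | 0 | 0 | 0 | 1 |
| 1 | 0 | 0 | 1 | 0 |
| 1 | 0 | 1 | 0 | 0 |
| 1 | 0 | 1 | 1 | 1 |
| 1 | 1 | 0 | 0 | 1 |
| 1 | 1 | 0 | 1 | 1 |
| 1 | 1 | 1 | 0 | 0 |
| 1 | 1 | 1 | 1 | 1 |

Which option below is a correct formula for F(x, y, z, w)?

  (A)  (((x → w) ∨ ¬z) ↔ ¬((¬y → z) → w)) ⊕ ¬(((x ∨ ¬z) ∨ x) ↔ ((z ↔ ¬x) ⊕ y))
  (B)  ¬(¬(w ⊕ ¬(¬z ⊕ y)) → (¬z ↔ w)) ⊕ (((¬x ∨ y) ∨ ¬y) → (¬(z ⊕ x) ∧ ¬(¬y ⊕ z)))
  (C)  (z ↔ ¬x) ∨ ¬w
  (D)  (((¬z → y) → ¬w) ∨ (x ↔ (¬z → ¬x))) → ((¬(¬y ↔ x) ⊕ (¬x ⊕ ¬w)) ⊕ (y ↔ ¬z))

D

(A) fails at (0,0,0,1): the formula yields 1, F is 0.
(B) fails at (0,1,1,1): the formula yields 0, F is 1.
(C) fails at (0,0,1,0): the formula yields 1, F is 0.
Only (D) survives; checking it on all 16 rows confirms it matches F.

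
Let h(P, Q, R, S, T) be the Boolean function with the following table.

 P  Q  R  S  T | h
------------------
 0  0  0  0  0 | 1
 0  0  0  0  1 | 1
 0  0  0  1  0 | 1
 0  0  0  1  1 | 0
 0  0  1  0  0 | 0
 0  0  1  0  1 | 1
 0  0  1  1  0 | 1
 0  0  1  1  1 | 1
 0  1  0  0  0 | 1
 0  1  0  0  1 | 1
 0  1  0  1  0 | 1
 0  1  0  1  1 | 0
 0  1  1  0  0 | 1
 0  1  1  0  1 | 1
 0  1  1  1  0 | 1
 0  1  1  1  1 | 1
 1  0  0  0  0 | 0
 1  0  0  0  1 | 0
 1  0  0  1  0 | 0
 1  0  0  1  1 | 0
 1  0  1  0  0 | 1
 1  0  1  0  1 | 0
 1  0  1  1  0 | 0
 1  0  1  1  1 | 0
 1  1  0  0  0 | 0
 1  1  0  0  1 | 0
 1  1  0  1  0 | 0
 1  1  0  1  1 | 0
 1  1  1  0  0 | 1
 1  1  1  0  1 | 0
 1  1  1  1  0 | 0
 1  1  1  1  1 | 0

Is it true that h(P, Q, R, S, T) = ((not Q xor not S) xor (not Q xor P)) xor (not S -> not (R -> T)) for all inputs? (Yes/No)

Check the formula against h row by row:
  P=0, Q=0, R=0, S=0, T=0: formula gives 1, h = 1 ✓
  P=0, Q=0, R=0, S=0, T=1: formula gives 1, h = 1 ✓
  P=0, Q=0, R=0, S=1, T=0: formula gives 1, h = 1 ✓
  P=0, Q=0, R=0, S=1, T=1: formula gives 1, but h = 0 ✗
Since they disagree at (0,0,0,1,1), the expression is not a correct formula for h.

No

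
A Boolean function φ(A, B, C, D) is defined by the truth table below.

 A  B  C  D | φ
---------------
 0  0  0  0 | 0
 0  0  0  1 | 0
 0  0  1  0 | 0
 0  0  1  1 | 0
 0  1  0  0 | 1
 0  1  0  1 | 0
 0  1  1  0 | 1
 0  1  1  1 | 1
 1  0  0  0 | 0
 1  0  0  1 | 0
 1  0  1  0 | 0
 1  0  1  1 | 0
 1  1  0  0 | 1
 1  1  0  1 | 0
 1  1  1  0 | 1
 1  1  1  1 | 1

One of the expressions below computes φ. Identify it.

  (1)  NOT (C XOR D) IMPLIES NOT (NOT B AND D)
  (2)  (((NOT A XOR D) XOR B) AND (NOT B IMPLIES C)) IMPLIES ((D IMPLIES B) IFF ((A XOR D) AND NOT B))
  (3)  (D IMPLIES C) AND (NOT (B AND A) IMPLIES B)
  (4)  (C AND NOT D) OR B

(1) fails at (0,0,0,0): the formula yields 1, φ is 0.
(2) fails at (0,0,0,0): the formula yields 1, φ is 0.
(4) fails at (0,0,1,0): the formula yields 1, φ is 0.
That leaves (3). Evaluating it on every row reproduces the table of φ exactly.

3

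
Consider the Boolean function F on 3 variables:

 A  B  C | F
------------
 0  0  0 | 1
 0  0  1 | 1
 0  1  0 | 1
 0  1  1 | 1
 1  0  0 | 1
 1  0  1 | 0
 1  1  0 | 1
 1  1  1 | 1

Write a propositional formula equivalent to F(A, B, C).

F(A, B, C) = ~((A & ~B) & C)

Only row (1,0,1) gives 0. So F is 1 everywhere except there — the complement of the minterm A·¬B·C.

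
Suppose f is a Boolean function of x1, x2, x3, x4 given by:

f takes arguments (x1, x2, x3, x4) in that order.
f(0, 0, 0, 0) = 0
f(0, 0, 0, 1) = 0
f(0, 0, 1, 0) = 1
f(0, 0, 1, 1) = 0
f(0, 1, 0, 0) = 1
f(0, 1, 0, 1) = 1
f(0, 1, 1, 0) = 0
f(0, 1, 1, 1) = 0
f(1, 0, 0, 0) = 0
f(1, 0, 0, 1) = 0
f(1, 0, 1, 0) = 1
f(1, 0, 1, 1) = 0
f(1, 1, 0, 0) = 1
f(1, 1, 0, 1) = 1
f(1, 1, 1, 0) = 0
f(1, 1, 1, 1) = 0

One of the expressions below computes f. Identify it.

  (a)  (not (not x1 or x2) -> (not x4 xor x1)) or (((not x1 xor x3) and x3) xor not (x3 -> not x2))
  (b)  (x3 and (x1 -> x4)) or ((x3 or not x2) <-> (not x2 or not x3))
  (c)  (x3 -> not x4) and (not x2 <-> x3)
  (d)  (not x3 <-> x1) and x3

c

(a) fails at (0,0,0,0): the formula yields 1, f is 0.
(b) fails at (0,0,0,0): the formula yields 1, f is 0.
(d) fails at (0,0,1,1): the formula yields 1, f is 0.
That leaves (c). Evaluating it on every row reproduces the table of f exactly.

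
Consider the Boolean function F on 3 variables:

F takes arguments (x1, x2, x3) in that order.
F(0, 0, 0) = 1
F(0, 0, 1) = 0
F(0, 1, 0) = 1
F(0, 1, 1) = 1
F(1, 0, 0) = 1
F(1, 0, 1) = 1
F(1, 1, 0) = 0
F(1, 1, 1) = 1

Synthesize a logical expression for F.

There are just 2 zero rows: (0,0,1), (1,1,0). Their minterms are ¬x1·¬x2·x3, x1·x2·¬x3; the OR of those covers precisely the 0-outputs, and negating it yields F.

F(x1, x2, x3) = not (((not x1 and not x2) and x3) or ((x1 and x2) and not x3))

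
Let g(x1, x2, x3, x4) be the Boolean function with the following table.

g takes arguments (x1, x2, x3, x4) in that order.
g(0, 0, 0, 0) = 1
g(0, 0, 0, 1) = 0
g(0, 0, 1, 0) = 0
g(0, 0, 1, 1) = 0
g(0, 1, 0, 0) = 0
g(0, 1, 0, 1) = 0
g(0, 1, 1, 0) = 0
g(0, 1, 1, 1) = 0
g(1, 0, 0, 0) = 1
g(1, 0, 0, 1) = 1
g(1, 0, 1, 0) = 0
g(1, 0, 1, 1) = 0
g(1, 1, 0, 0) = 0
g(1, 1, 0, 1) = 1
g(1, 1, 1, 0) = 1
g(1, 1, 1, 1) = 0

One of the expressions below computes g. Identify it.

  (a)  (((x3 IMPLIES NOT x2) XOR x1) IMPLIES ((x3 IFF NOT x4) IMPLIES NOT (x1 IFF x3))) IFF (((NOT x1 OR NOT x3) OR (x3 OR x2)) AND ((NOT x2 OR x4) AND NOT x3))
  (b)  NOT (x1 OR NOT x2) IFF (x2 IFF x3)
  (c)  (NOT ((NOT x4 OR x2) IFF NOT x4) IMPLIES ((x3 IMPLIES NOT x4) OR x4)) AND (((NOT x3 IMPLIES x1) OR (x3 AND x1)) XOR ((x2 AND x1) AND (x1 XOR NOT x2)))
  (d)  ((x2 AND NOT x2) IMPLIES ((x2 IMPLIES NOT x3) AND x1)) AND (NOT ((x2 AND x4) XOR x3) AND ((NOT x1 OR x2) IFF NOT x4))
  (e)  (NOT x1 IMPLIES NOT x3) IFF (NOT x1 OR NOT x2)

a

(b) fails at (0,0,0,0): the formula yields 0, g is 1.
(c) fails at (0,0,0,0): the formula yields 0, g is 1.
(d) fails at (0,1,0,0): the formula yields 1, g is 0.
(e) fails at (0,0,0,1): the formula yields 1, g is 0.
(a) is the remaining candidate, and it agrees with g on all 16 inputs.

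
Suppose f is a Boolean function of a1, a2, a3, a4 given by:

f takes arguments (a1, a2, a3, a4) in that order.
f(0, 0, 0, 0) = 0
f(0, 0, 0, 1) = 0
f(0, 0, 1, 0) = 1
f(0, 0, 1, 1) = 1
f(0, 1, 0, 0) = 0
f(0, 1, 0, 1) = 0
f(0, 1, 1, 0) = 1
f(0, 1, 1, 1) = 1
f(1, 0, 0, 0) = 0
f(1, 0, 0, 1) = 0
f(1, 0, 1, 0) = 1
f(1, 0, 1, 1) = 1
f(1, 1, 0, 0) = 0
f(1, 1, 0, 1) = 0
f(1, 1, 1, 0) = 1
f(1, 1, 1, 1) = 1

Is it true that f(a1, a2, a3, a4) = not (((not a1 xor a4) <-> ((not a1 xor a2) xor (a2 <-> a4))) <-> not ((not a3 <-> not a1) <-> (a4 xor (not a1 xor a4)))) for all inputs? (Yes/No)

Test each input against both f and the formula:
  a1=0, a2=0, a3=0, a4=0: formula gives 0, f = 0 ✓
  a1=0, a2=0, a3=0, a4=1: formula gives 0, f = 0 ✓
  a1=0, a2=0, a3=1, a4=0: formula gives 1, f = 1 ✓
  a1=0, a2=0, a3=1, a4=1: formula gives 1, f = 1 ✓
  … (the remaining 12 rows also agree.)
No disagreement on any input; they are logically equivalent.

Yes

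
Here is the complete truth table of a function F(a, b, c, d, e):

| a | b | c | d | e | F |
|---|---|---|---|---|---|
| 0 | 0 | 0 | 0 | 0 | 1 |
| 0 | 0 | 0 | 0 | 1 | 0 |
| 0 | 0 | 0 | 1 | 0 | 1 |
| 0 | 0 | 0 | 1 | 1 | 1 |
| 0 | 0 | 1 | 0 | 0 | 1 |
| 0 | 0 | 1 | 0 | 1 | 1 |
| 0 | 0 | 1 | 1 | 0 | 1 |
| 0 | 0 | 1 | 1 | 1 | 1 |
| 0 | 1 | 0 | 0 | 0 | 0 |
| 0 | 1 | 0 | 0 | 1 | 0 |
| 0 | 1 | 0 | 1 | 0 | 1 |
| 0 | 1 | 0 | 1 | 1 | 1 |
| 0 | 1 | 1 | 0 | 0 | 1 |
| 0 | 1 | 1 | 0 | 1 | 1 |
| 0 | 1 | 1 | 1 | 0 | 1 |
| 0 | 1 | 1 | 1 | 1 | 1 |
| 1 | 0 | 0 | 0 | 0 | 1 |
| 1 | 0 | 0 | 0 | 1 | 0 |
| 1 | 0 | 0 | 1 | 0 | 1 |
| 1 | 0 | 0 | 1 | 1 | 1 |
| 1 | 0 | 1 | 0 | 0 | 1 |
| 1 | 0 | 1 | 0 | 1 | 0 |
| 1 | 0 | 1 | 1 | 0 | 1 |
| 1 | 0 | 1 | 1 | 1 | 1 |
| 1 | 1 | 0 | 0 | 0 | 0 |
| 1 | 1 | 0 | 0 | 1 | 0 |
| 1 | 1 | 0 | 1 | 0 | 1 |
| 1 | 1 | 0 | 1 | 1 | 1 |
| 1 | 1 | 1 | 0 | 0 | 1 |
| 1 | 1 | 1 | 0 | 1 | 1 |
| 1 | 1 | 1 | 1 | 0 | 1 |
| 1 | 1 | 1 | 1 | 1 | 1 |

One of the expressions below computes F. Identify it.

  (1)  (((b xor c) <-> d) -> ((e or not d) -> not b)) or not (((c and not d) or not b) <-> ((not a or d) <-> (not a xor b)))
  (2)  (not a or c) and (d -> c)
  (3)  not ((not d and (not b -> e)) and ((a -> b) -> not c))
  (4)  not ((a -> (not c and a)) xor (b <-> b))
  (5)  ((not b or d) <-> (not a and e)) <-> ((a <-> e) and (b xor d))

3

(1): at (0,0,0,0,1) it gives 1, but F = 0 — eliminated.
(2): at (0,0,0,0,1) it gives 1, but F = 0 — eliminated.
(4): at (0,0,0,0,1) it gives 1, but F = 0 — eliminated.
(5): at (0,0,0,1,0) it gives 0, but F = 1 — eliminated.
(3) is the remaining candidate, and it agrees with F on all 32 inputs.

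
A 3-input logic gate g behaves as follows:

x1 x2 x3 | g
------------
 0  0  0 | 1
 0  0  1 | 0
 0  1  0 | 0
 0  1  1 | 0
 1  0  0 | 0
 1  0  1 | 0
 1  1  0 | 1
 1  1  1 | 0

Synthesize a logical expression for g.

g(x1, x2, x3) = ((~x1 & ~x2) & ~x3) | ((x1 & x2) & ~x3)

g=1 on 2 inputs: (0,0,0), (1,1,0). Reading each as a conjunction of literals (¬x1·¬x2·¬x3, x1·x2·¬x3) and taking the OR gives the canonical DNF.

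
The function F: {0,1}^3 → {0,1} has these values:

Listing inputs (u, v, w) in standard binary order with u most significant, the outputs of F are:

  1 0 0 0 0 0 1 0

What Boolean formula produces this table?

The 1-rows are (0,0,0), (1,1,0). Each contributes one minterm — ¬u·¬v·¬w; u·v·¬w — and their disjunction is a sum-of-products form of F.

F(u, v, w) = ((¬u ∧ ¬v) ∧ ¬w) ∨ ((u ∧ v) ∧ ¬w)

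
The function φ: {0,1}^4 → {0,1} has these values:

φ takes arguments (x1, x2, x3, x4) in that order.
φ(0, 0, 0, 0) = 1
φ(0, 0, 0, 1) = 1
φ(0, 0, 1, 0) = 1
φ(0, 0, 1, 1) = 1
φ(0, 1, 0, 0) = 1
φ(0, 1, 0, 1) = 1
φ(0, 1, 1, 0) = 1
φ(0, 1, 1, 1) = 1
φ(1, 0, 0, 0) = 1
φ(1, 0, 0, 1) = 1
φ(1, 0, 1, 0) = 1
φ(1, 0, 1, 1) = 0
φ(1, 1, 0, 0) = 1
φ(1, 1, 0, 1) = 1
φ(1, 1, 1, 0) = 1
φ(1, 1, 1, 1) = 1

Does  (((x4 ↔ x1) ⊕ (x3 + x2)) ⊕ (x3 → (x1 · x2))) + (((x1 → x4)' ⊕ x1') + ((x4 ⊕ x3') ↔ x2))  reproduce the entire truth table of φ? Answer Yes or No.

Evaluate (((x4 ↔ x1) ⊕ (x3 + x2)) ⊕ (x3 → (x1 · x2))) + (((x1 → x4)' ⊕ x1') + ((x4 ⊕ x3') ↔ x2)) on each row and compare to φ:
  x1=0, x2=0, x3=0, x4=0: formula gives 1, φ = 1 ✓
  x1=0, x2=0, x3=0, x4=1: formula gives 1, φ = 1 ✓
  x1=0, x2=0, x3=1, x4=0: formula gives 1, φ = 1 ✓
  x1=0, x2=0, x3=1, x4=1: formula gives 1, φ = 1 ✓
  …and likewise for the remaining 12 rows.
No disagreement on any input; they are logically equivalent.

Yes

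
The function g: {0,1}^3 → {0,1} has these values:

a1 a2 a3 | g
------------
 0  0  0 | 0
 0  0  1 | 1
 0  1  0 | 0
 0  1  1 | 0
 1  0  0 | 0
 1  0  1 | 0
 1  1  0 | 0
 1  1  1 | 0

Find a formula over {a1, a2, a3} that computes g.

g(a1, a2, a3) = (NOT a1 AND NOT a2) AND a3

g is 1 on exactly one input, (0,0,1), whose minterm is ¬a1·¬a2·a3. So g is just that conjunction.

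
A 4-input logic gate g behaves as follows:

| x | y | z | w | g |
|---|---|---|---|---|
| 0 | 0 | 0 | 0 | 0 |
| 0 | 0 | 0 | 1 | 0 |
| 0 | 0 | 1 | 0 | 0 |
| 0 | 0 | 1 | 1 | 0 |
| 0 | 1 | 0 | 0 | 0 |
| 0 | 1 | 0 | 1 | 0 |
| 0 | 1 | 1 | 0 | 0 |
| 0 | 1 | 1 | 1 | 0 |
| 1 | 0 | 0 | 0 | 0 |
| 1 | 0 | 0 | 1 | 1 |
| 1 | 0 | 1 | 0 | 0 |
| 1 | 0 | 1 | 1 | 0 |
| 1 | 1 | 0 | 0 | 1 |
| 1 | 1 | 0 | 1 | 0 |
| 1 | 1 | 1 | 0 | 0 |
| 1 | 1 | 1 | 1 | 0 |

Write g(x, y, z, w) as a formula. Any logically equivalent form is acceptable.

Collect the rows where g=1 — (1,0,0,1), (1,1,0,0) — and write one minterm per row: x·¬y·¬z·w, x·y·¬z·¬w. Their union (logical OR) reproduces the table exactly.

g(x, y, z, w) = (((x and not y) and not z) and w) or (((x and y) and not z) and not w)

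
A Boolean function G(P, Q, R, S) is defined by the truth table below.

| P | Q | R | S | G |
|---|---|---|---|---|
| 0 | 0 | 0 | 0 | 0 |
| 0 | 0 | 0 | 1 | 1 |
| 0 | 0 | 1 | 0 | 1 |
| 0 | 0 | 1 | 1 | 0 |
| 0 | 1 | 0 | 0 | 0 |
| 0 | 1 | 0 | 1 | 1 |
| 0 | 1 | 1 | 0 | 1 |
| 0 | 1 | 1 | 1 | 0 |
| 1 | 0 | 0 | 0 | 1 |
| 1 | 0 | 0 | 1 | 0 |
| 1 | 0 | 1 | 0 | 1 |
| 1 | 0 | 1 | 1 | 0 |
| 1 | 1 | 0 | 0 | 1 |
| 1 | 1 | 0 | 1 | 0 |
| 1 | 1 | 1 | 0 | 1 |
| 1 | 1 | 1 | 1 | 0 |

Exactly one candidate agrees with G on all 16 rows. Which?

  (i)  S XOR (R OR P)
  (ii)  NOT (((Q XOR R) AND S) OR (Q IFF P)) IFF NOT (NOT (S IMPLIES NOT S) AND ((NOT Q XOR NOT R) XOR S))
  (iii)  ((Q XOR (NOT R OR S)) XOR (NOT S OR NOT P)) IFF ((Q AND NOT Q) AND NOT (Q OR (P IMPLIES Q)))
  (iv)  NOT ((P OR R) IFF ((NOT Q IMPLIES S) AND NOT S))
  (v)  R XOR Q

i

(ii): at (0,0,1,0) it gives 0, but G = 1 — eliminated.
(iii): at (0,0,0,0) it gives 1, but G = 0 — eliminated.
(iv): at (0,0,0,1) it gives 0, but G = 1 — eliminated.
(v): at (0,0,0,1) it gives 0, but G = 1 — eliminated.
That leaves (i). Evaluating it on every row reproduces the table of G exactly.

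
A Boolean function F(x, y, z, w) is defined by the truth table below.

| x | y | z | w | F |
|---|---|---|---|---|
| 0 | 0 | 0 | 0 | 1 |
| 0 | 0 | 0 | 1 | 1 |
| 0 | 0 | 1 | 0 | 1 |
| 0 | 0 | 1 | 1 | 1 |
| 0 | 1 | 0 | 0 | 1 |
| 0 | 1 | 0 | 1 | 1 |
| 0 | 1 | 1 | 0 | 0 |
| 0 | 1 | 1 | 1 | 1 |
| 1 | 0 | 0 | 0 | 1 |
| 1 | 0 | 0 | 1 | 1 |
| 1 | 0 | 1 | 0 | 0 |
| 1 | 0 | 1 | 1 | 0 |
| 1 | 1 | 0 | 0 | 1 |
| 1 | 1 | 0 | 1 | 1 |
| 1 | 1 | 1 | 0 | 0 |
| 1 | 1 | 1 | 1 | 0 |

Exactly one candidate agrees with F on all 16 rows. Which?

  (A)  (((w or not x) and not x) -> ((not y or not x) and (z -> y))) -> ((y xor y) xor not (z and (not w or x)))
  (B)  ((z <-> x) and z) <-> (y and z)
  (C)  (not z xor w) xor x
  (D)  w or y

(B): at (0,1,1,1) it gives 0, but F = 1 — eliminated.
(C): at (0,0,0,1) it gives 0, but F = 1 — eliminated.
(D): at (0,0,0,0) it gives 0, but F = 1 — eliminated.
(A) is the remaining candidate, and it agrees with F on all 16 inputs.

A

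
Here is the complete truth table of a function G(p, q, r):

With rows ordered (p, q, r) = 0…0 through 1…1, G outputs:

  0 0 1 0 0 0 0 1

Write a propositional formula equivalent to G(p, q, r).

G=1 on 2 inputs: (0,1,0), (1,1,1). Reading each as a conjunction of literals (¬p·q·¬r, p·q·r) and taking the OR gives the canonical DNF.

G(p, q, r) = ((~p & q) & ~r) | ((p & q) & r)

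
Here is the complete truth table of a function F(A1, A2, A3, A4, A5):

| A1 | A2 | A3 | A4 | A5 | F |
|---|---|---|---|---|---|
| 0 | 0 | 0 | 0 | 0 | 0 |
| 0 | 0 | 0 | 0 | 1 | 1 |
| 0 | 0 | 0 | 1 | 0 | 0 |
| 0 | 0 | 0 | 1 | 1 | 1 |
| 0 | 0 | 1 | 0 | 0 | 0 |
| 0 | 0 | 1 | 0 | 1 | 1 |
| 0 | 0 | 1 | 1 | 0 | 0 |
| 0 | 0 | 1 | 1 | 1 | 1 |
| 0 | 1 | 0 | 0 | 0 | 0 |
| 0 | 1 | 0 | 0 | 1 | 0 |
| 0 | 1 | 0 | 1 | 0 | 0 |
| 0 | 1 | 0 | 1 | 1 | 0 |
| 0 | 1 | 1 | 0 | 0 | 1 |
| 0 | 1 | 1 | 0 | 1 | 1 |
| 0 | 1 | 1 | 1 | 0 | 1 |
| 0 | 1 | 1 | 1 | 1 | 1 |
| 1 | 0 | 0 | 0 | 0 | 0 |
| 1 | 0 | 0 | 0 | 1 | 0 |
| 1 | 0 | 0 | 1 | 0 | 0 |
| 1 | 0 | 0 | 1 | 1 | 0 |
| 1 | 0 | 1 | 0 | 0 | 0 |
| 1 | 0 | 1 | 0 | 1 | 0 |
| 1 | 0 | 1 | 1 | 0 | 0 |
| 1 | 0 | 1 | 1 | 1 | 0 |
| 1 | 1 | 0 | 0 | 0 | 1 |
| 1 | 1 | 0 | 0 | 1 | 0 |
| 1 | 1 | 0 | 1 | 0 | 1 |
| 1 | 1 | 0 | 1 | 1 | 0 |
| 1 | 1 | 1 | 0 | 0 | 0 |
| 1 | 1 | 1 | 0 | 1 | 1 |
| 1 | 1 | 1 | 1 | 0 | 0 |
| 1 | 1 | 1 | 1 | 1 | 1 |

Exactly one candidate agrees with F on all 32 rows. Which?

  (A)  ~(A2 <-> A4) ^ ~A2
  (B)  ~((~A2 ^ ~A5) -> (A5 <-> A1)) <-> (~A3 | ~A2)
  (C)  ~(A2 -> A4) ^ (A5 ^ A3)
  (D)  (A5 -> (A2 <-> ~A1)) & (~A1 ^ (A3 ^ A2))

(A) fails at (0,0,0,0,0): the formula yields 1, F is 0.
(C) fails at (0,0,1,0,0): the formula yields 1, F is 0.
(D) fails at (0,0,0,0,0): the formula yields 1, F is 0.
Only (B) survives; checking it on all 32 rows confirms it matches F.

B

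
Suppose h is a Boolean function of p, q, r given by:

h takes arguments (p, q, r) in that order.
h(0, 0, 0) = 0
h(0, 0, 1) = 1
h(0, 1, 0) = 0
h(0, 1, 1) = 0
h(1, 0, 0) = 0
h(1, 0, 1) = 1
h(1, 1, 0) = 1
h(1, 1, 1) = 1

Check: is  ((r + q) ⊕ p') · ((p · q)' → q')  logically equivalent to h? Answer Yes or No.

Check the formula against h row by row:
  p=0, q=0, r=0: formula gives 1, but h = 0 ✗
Row (0,0,0) is a counterexample, so the formula is not equivalent to h.

No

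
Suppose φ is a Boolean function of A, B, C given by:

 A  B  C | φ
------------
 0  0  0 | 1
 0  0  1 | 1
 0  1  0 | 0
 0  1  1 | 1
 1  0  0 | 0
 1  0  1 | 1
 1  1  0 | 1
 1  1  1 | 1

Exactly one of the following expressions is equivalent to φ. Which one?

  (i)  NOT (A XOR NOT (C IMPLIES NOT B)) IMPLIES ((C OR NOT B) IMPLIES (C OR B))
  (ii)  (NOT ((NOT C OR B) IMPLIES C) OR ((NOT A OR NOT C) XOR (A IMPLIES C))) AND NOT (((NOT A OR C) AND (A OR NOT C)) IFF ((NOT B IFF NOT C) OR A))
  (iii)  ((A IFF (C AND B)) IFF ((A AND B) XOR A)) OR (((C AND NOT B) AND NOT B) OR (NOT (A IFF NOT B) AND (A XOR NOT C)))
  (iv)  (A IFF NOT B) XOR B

(i): at (0,0,0) it gives 0, but φ = 1 — eliminated.
(ii): at (0,0,0) it gives 0, but φ = 1 — eliminated.
(iv): at (0,0,0) it gives 0, but φ = 1 — eliminated.
(iii) is the remaining candidate, and it agrees with φ on all 8 inputs.

iii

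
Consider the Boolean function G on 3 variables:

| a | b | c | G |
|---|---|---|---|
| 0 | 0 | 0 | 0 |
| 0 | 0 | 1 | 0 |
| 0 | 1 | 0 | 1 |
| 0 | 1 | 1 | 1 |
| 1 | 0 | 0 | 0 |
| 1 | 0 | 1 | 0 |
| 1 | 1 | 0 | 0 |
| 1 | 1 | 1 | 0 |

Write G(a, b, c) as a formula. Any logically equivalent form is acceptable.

G=1 on 2 inputs: (0,1,0), (0,1,1). Reading each as a conjunction of literals (¬a·b·¬c, ¬a·b·c) and taking the OR gives the canonical DNF.

G(a, b, c) = ((not a and b) and not c) or ((not a and b) and c)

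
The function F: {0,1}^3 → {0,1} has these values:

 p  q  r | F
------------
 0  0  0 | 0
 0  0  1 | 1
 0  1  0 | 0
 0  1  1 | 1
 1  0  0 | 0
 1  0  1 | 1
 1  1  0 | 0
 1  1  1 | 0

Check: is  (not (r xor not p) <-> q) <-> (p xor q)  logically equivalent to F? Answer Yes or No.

Test each input against both F and the formula:
  p=0, q=0, r=0: formula gives 0, F = 0 ✓
  p=0, q=0, r=1: formula gives 1, F = 1 ✓
  p=0, q=1, r=0: formula gives 0, F = 0 ✓
  p=0, q=1, r=1: formula gives 1, F = 1 ✓
  p=1, q=0, r=0: formula gives 0, F = 0 ✓
  …
  p=1, q=1, r=1: formula gives 1, but F = 0 ✗
Since they disagree at (1,1,1), the expression is not a correct formula for F.

No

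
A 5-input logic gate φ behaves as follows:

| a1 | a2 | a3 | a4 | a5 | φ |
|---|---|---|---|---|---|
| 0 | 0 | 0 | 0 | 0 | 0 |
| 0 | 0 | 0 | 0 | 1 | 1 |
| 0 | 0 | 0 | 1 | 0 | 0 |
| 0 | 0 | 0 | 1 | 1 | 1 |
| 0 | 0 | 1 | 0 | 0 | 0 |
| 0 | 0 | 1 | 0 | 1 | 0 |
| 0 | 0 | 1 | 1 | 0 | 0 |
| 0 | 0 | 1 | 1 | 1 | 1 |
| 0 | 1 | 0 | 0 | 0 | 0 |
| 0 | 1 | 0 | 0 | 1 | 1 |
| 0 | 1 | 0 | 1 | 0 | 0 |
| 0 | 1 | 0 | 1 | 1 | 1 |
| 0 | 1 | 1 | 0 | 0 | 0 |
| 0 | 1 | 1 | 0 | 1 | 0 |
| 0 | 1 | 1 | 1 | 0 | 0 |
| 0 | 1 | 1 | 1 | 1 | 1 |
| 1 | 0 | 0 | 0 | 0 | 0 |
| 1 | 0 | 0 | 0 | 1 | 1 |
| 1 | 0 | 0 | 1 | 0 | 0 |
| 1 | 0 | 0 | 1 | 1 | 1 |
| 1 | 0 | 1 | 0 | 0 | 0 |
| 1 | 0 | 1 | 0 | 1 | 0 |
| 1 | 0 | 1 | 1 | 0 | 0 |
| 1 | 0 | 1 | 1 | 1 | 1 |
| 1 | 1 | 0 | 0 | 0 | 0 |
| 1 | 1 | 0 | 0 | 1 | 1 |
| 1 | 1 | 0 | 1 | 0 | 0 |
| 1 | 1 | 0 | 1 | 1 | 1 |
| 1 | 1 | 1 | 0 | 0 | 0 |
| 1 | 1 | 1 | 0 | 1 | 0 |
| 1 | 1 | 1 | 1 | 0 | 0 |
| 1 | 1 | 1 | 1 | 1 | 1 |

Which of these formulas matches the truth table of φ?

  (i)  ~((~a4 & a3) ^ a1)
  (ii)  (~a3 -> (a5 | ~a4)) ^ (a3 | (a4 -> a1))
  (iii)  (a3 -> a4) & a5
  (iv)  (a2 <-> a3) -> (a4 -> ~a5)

iii

(i) disagrees with φ on (0,0,0,0,0) (formula → 1, table → 0); rule it out.
(ii) disagrees with φ on (0,0,0,0,1) (formula → 0, table → 1); rule it out.
(iv) disagrees with φ on (0,0,0,0,0) (formula → 1, table → 0); rule it out.
Only (iii) survives; checking it on all 32 rows confirms it matches φ.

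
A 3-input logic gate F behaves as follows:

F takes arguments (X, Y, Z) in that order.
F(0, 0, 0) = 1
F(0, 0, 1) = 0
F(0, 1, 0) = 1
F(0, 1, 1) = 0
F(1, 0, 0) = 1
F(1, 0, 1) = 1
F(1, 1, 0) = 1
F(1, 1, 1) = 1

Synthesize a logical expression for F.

F(X, Y, Z) = (((X' · Y') · Z) + ((X' · Y) · Z))'

The 0-rows are (0,0,1), (0,1,1). Take each as a conjunction (¬X·¬Y·Z, ¬X·Y·Z), form their disjunction, and complement — that gives a formula that is 1 everywhere F is.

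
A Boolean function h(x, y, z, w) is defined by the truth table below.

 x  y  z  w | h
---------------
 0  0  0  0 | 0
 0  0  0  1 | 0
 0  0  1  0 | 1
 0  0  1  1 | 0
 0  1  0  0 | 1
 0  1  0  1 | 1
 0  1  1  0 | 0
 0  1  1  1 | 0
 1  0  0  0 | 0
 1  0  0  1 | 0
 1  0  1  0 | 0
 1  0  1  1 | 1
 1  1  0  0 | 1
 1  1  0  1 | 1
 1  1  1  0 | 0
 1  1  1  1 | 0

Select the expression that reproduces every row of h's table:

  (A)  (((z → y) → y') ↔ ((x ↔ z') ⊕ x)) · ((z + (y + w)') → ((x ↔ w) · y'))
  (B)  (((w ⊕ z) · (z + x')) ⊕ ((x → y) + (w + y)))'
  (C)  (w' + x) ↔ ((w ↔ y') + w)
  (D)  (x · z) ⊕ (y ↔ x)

(B) fails at (0,0,0,1): the formula yields 1, h is 0.
(C) fails at (0,0,1,0): the formula yields 0, h is 1.
(D) fails at (0,0,0,0): the formula yields 1, h is 0.
That leaves (A). Evaluating it on every row reproduces the table of h exactly.

A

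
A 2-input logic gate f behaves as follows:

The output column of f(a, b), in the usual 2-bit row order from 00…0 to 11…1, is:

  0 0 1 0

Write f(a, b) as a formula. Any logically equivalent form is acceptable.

1 only at (1,0): a AND NOT b.

f(a, b) = a ∧ ¬b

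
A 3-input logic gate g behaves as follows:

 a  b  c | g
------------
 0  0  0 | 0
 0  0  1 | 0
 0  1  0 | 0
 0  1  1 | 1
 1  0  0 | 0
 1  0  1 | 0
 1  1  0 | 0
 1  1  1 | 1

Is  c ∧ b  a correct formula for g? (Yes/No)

Test each input against both g and the formula:
  a=0, b=0, c=0: formula gives 0, g = 0 ✓
  a=0, b=0, c=1: formula gives 0, g = 0 ✓
  a=0, b=1, c=0: formula gives 0, g = 0 ✓
  a=0, b=1, c=1: formula gives 1, g = 1 ✓
  a=1, b=0, c=0: formula gives 0, g = 0 ✓
  …and likewise for the remaining 3 rows.
Every row agrees, so the formula is equivalent.

Yes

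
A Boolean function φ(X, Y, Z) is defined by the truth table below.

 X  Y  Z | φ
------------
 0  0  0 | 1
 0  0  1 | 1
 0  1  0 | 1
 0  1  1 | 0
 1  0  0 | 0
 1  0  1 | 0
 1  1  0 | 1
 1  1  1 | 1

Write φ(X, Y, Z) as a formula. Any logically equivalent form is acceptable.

There are just 3 zero rows: (0,1,1), (1,0,0), (1,0,1). Their minterms are ¬X·Y·Z, X·¬Y·¬Z, X·¬Y·Z; the OR of those covers precisely the 0-outputs, and negating it yields φ.

φ(X, Y, Z) = ~((((~X & Y) & Z) | ((X & ~Y) & ~Z)) | ((X & ~Y) & Z))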